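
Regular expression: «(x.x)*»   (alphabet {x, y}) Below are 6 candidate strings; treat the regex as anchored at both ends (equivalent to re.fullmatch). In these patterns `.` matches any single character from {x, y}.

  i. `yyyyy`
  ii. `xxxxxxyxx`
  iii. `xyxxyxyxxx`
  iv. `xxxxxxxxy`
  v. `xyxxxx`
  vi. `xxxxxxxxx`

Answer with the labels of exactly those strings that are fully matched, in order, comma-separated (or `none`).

i → no match
ii → no match
iii → no match
iv → no match
v → match
vi → match

v, vi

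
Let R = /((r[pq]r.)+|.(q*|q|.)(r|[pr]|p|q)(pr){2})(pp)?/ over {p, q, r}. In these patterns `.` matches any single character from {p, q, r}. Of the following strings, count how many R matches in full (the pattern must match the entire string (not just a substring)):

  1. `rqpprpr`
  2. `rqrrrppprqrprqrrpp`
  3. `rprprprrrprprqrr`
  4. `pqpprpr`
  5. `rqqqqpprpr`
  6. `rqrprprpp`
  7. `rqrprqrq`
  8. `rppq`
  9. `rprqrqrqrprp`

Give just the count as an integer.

1. `rqpprpr` → match
2 → no match
3 → match
4. `pqpprpr` → match
5. `rqqqqpprpr` → match
6. `rqrprprpp` → match
7. `rqrprqrq` → match
8. `rppq` → no match
9. `rprqrqrqrprp` → match
Total matched: 7

7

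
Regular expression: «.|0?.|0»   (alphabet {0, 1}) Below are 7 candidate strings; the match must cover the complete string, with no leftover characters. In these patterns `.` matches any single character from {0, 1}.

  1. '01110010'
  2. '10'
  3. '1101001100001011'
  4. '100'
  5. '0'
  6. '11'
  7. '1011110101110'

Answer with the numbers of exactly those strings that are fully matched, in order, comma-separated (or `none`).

5

1 → no match
2 → no match
3 → no match
4 → no match
5 → match
6 → no match
7 → no match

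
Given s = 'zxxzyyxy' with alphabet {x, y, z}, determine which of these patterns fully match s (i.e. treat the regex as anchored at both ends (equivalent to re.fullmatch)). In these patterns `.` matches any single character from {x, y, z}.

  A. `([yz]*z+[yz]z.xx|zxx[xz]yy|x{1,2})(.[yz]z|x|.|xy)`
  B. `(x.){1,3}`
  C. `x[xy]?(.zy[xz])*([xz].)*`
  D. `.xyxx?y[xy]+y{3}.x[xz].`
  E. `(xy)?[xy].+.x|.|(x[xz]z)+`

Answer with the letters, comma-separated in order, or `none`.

A → match
B → no match — must start with 'x'
C → no match — must start with 'x'
D → no match
E → no match

A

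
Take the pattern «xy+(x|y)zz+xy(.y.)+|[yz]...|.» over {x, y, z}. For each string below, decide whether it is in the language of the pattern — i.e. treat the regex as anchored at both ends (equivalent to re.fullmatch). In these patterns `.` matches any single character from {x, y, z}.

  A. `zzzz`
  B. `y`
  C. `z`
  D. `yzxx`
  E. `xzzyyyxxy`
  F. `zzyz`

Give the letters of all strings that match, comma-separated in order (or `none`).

A → match
B → match
C → match
D → match
E → no match
F → match

A, B, C, D, F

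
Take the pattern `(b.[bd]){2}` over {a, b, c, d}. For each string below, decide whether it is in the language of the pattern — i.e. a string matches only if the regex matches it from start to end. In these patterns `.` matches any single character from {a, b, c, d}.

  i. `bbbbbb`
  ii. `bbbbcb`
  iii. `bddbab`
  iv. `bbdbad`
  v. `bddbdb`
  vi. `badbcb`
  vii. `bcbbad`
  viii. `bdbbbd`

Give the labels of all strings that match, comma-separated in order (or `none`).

i, ii, iii, iv, v, vi, vii, viii

i → match
ii → match
iii → match
iv → match
v → match
vi → match
vii → match
viii → match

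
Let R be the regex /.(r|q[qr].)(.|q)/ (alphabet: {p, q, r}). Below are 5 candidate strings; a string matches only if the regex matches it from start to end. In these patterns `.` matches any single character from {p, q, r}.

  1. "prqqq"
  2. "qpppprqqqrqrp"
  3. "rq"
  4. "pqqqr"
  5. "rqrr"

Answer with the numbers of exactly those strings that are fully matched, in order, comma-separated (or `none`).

4

1. "prqqq" → no match
2 → no match
3. "rq" → no match
4. "pqqqr" → match
5. "rqrr" → no match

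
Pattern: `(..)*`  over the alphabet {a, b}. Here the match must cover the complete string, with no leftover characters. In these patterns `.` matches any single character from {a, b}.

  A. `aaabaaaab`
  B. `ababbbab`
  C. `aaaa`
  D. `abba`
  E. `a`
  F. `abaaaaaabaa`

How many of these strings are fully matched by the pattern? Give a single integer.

A → no match
B → match
C → match
D → match
E → no match
F → no match
Total matched: 3

3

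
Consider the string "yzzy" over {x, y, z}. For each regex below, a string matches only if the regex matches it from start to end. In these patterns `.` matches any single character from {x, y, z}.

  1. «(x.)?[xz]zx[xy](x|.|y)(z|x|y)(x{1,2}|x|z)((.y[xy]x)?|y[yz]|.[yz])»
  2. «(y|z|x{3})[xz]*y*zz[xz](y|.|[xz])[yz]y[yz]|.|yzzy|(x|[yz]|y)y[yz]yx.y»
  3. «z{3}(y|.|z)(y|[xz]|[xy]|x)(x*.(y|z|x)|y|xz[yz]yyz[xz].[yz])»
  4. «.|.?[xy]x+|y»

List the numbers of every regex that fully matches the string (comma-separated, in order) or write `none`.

1 → no match
2 → match
3 → no match — must start with "z"
4 → no match

2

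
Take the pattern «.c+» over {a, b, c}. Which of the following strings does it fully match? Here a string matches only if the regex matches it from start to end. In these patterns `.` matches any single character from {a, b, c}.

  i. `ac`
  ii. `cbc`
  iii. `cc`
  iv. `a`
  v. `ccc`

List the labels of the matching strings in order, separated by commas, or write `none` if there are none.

i, iii, v

i. `ac` → match
ii. `cbc` → no match
iii. `cc` → match
iv. `a` → no match — must end with `c`
v. `ccc` → match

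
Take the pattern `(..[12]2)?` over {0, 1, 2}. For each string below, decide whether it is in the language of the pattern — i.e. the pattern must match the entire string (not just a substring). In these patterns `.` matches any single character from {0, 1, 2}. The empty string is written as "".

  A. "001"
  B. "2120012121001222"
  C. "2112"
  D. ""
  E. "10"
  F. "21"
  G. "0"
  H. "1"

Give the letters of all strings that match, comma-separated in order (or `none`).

A. "001" → no match
B → no match
C. "2112" → match
D. "" → match
E. "10" → no match
F. "21" → no match
G. "0" → no match
H. "1" → no match

C, D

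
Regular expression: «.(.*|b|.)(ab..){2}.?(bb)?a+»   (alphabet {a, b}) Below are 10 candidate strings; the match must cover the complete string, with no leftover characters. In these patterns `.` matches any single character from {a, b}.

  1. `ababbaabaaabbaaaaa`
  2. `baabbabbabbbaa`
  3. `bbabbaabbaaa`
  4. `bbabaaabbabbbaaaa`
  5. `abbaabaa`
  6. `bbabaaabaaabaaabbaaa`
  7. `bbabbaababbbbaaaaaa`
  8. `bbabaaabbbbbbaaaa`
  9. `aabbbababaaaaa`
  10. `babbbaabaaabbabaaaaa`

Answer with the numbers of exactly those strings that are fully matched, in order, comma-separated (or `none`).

1, 3, 4, 6, 7, 8, 9, 10

1 → match
2 → no match
3 → match
4 → match
5 → no match
6 → match
7 → match
8 → match
9 → match
10 → match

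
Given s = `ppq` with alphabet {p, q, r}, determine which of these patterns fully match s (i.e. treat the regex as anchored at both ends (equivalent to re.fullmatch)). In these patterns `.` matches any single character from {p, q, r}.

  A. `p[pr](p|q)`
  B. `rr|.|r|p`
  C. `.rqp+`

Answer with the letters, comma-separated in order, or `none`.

A → match
B → no match
C → no match — must end with `p`

A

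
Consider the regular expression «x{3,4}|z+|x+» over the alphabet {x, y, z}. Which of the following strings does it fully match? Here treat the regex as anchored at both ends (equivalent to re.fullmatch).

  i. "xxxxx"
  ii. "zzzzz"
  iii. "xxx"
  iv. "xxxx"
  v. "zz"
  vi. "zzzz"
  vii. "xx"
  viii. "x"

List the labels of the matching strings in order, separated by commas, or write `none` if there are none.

i, ii, iii, iv, v, vi, vii, viii

i. "xxxxx" → match
ii. "zzzzz" → match
iii. "xxx" → match
iv. "xxxx" → match
v. "zz" → match
vi. "zzzz" → match
vii. "xx" → match
viii. "x" → match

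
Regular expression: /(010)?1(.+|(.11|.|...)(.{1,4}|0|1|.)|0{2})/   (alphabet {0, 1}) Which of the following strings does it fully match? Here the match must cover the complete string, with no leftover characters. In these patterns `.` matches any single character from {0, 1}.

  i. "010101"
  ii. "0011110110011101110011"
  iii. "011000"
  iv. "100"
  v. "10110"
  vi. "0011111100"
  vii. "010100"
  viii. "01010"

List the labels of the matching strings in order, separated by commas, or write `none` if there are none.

i, iv, v, vii, viii

i → match
ii → no match
iii → no match
iv → match
v → match
vi → no match
vii → match
viii → match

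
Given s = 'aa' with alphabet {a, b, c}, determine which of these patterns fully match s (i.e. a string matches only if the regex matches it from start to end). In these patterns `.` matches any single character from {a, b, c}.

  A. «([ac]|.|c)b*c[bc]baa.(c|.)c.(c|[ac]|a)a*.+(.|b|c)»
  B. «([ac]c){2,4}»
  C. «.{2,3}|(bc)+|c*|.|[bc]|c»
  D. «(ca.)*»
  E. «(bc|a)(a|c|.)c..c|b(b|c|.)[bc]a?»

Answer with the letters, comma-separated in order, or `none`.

C

A → no match
B → no match — must end with 'c'
C → match
D → no match
E → no match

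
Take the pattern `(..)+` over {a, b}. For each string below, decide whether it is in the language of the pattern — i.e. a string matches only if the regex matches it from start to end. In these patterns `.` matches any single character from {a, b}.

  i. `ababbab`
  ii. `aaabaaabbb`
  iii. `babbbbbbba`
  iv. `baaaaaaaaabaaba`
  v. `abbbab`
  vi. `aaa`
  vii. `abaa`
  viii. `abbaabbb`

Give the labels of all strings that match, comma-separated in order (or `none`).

i → no match
ii → match
iii → match
iv → no match
v → match
vi → no match
vii → match
viii → match

ii, iii, v, vii, viii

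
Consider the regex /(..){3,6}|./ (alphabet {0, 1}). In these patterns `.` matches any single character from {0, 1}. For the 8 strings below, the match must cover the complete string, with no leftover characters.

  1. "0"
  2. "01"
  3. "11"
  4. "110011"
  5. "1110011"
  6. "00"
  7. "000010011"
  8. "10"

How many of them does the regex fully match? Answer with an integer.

2

1. "0" → match
2. "01" → no match
3. "11" → no match
4. "110011" → match
5. "1110011" → no match
6. "00" → no match
7. "000010011" → no match
8. "10" → no match
Total matched: 2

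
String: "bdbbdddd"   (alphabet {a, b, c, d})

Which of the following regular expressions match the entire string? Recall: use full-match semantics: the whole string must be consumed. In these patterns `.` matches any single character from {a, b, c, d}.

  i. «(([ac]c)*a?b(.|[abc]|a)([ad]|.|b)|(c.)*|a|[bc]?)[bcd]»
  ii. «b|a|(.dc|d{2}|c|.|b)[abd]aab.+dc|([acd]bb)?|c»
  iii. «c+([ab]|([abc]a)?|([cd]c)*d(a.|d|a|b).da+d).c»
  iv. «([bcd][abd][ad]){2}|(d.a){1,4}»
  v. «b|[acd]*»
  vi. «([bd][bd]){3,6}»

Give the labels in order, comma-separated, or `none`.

i → no match
ii → no match
iii → no match — must start with "c"
iv → no match
v → no match
vi → match

vi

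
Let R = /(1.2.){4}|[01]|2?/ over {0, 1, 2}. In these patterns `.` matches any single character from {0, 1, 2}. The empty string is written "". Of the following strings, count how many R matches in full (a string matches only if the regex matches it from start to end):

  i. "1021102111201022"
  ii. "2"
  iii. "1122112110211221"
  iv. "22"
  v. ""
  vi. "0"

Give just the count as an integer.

i → match
ii → match
iii → match
iv → no match
v → match
vi → match
Total matched: 5

5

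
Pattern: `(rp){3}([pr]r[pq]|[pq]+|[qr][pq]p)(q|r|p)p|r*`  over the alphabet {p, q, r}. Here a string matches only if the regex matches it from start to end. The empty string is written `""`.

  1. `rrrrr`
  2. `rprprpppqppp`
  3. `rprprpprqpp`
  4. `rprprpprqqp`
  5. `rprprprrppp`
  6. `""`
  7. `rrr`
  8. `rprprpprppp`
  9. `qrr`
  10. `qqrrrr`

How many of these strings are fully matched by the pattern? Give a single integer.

8

1 → match
2 → match
3 → match
4 → match
5 → match
6 → match
7 → match
8 → match
9 → no match
10 → no match
Total matched: 8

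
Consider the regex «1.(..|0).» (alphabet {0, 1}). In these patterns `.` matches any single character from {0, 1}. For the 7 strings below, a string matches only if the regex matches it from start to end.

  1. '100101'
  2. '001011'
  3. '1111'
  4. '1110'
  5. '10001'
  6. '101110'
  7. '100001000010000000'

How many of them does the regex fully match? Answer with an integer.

1

1 → no match
2 → no match — must start with '1'
3 → no match
4 → no match
5 → match
6 → no match
7 → no match
Total matched: 1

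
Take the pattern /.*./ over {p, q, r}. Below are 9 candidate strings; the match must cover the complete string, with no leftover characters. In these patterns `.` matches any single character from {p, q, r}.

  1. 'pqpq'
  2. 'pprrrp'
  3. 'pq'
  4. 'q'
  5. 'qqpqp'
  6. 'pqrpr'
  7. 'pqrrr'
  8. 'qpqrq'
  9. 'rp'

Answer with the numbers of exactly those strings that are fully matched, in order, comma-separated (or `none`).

1, 2, 3, 4, 5, 6, 7, 8, 9

1. 'pqpq' → match
2. 'pprrrp' → match
3. 'pq' → match
4. 'q' → match
5. 'qqpqp' → match
6. 'pqrpr' → match
7. 'pqrrr' → match
8. 'qpqrq' → match
9. 'rp' → match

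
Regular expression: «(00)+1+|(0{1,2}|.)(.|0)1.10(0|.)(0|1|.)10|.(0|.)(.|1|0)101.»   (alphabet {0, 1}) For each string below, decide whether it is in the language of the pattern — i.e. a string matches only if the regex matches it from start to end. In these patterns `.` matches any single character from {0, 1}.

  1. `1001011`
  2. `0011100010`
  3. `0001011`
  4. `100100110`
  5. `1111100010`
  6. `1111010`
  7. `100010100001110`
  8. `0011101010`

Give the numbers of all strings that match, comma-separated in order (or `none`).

1, 2, 3, 5, 6, 8

1 → match
2 → match
3 → match
4 → no match
5 → match
6 → match
7 → no match
8 → match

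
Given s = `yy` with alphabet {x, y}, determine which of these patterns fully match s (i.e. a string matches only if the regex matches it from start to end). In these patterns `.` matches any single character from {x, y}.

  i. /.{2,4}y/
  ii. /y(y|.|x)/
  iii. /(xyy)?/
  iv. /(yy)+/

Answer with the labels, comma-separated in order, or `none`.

i → no match
ii → match
iii → no match
iv → match

ii, iv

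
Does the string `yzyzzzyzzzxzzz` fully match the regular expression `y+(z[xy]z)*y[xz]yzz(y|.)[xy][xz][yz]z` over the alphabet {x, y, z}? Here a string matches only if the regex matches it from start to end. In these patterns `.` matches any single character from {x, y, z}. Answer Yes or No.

No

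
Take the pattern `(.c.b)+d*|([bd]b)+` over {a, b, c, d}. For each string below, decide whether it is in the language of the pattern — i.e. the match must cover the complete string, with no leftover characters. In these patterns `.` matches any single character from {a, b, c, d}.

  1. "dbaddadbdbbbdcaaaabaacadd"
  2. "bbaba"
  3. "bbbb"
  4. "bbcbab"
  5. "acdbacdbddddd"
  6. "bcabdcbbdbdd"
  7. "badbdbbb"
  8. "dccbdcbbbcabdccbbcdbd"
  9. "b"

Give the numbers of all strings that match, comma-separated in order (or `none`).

1 → no match
2 → no match
3 → match
4 → no match
5 → match
6 → no match
7 → no match
8 → match
9 → no match

3, 5, 8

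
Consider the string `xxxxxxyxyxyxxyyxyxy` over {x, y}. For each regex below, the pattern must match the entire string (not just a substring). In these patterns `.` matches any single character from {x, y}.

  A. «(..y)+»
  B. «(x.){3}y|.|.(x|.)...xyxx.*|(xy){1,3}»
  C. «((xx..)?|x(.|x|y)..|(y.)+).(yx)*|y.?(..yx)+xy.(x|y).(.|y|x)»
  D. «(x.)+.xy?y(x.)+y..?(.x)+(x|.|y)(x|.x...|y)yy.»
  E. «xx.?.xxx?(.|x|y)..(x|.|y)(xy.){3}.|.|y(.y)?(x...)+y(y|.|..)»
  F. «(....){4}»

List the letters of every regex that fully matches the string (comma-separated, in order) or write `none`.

A → no match
B → no match
C → no match
D → no match
E → match
F → no match

E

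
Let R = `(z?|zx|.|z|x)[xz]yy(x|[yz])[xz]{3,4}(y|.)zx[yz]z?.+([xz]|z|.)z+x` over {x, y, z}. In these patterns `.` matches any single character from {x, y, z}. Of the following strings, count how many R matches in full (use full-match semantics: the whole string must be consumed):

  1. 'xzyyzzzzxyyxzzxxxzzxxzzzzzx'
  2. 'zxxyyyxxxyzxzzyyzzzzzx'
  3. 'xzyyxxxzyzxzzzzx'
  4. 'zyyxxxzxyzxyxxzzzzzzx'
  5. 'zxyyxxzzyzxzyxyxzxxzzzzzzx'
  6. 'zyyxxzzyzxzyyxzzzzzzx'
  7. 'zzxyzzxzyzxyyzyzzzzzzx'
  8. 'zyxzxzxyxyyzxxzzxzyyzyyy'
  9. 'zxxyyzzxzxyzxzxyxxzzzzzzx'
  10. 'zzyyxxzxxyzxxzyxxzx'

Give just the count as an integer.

6

1 → no match
2 → match
3 → match
4 → match
5 → match
6 → match
7 → no match
8 → no match — must end with 'zx'
9 → match
10 → no match
Total matched: 6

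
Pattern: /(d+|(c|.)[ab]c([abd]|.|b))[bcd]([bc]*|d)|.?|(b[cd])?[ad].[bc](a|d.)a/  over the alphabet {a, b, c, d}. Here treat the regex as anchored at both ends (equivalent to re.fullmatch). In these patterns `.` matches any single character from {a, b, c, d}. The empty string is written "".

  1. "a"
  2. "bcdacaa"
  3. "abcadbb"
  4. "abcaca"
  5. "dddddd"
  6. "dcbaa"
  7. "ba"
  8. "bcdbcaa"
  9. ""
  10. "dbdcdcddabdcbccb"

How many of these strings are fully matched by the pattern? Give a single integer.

1 → match
2 → match
3 → match
4 → no match
5 → match
6 → match
7 → no match
8 → match
9 → match
10 → no match
Total matched: 7

7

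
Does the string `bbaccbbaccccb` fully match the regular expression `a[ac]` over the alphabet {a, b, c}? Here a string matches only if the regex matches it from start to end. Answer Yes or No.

No

Every match must start with `a`, but `bbaccbbaccccb` does not.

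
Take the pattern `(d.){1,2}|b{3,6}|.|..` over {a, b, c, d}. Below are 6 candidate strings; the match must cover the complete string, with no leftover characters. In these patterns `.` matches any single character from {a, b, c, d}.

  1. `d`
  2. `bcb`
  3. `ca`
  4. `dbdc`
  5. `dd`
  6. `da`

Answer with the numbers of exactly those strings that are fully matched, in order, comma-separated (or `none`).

1 → match
2 → no match
3 → match
4 → match
5 → match
6 → match

1, 3, 4, 5, 6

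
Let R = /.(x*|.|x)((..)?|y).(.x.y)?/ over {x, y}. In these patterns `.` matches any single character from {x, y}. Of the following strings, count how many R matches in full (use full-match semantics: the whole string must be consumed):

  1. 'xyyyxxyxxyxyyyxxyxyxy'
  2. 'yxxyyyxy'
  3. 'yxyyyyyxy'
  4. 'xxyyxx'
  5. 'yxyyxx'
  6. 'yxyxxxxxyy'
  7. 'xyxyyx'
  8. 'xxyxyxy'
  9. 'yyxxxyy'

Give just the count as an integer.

1 → no match
2 → no match
3 → no match
4 → no match
5 → no match
6 → no match
7 → no match
8 → no match
9 → match
Total matched: 1

1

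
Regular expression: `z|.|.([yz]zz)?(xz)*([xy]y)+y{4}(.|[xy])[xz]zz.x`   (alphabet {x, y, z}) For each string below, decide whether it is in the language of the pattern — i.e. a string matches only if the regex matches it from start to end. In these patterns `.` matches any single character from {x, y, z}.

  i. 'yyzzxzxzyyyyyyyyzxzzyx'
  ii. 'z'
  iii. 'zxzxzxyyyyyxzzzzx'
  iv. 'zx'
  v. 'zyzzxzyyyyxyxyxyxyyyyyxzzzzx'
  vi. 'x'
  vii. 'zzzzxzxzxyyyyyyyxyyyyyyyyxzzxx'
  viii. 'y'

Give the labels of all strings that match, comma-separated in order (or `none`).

i, ii, iii, v, vi, vii, viii

i → match
ii → match
iii → match
iv → no match
v → match
vi → match
vii → match
viii → match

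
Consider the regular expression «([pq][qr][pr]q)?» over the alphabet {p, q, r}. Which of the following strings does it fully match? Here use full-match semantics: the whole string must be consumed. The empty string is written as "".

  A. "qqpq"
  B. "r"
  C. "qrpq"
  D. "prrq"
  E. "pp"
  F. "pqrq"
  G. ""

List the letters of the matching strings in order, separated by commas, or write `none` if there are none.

A, C, D, F, G

A → match
B → no match
C → match
D → match
E → no match
F → match
G → match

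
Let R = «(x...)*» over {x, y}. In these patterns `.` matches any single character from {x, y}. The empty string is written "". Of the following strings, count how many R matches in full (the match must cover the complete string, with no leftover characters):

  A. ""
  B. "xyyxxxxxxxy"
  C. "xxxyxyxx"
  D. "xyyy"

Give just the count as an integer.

3

A → match
B → no match
C → match
D → match
Total matched: 3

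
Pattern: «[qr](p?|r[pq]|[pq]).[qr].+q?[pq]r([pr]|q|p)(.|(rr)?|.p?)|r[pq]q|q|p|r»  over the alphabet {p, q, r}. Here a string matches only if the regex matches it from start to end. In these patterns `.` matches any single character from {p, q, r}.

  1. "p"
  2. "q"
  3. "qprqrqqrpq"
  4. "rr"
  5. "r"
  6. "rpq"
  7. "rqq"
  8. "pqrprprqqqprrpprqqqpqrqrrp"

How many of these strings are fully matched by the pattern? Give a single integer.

6

1 → match
2 → match
3 → match
4 → no match
5 → match
6 → match
7 → match
8 → no match
Total matched: 6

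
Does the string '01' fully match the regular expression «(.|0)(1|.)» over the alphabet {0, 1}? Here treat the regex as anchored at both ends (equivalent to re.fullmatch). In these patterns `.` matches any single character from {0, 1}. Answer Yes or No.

Yes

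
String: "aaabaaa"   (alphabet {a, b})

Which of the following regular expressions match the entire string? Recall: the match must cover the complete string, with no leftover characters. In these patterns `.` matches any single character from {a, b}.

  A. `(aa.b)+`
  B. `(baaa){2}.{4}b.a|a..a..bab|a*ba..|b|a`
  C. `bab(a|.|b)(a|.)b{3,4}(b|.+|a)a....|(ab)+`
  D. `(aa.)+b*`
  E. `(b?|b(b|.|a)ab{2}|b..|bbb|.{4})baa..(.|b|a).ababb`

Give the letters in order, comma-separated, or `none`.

B

A → no match — must end with "b"
B → match
C → no match
D → no match
E → no match — must end with "ababb"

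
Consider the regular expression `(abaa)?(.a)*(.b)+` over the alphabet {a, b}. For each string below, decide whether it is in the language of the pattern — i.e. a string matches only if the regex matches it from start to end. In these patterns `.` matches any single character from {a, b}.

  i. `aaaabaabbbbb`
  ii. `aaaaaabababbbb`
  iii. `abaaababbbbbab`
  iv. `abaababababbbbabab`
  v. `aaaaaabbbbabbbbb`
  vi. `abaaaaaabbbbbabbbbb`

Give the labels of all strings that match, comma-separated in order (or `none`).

i, ii, iii, iv, v

i. `aaaabaabbbbb` → match
ii → match
iii → match
iv → match
v → match
vi → no match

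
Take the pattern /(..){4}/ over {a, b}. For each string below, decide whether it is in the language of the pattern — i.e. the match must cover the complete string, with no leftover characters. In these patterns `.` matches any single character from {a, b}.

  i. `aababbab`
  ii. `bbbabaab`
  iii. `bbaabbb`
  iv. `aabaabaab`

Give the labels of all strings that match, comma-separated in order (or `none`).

i → match
ii → match
iii → no match
iv → no match

i, ii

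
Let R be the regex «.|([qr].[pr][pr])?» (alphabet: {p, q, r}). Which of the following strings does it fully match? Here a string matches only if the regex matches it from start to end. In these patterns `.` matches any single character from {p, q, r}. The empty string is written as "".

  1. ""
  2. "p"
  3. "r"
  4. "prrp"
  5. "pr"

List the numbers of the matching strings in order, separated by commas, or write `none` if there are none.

1. "" → match
2. "p" → match
3. "r" → match
4. "prrp" → no match
5. "pr" → no match

1, 2, 3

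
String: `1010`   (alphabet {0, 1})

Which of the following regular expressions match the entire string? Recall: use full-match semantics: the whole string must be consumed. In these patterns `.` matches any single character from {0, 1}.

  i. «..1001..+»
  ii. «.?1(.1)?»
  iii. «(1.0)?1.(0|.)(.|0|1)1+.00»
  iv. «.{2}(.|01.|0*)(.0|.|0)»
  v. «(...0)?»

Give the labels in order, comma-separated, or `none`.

i → no match
ii → no match
iii → no match — must end with `00`
iv → match
v → match

iv, v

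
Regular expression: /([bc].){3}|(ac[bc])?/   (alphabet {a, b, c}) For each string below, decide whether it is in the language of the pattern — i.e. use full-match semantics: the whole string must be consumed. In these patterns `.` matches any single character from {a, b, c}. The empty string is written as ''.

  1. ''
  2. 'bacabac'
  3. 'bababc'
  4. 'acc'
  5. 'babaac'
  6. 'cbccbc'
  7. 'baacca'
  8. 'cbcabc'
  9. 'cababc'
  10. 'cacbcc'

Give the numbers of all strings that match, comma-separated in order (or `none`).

1. '' → match
2. 'bacabac' → no match
3. 'bababc' → match
4. 'acc' → match
5. 'babaac' → no match
6. 'cbccbc' → match
7. 'baacca' → no match
8. 'cbcabc' → match
9. 'cababc' → match
10. 'cacbcc' → match

1, 3, 4, 6, 8, 9, 10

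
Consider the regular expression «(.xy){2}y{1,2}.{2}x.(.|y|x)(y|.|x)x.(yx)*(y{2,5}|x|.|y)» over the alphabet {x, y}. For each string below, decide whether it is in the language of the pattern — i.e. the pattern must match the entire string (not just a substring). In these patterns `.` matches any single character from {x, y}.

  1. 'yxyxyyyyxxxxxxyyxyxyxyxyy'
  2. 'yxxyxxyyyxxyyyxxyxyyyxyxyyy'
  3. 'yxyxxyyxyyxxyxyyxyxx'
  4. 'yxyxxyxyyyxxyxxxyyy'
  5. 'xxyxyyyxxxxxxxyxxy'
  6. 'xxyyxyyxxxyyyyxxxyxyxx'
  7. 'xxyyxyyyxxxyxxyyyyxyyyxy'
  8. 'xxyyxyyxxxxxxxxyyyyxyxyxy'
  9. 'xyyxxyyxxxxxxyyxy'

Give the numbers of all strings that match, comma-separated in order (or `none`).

1 → no match
2 → no match
3 → no match
4 → no match
5 → no match
6 → no match
7 → no match
8 → no match
9 → no match

none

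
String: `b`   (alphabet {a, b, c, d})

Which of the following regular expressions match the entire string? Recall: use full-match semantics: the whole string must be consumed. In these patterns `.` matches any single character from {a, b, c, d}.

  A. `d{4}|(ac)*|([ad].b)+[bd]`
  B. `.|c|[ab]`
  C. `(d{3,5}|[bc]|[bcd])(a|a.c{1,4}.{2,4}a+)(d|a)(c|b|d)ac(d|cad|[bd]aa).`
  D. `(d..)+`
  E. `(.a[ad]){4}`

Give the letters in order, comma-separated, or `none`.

B

A → no match
B → match
C → no match
D → no match — must start with `d`
E → no match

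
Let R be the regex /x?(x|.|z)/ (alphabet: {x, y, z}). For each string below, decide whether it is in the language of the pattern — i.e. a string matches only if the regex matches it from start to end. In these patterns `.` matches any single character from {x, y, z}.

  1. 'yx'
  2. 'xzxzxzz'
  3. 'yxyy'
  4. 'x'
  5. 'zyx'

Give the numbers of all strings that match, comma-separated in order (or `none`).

1 → no match
2 → no match
3 → no match
4 → match
5 → no match

4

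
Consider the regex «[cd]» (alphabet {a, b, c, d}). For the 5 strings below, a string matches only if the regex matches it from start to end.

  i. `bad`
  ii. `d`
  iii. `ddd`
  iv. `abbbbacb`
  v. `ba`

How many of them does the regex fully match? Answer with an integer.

i. `bad` → no match
ii. `d` → match
iii. `ddd` → no match
iv. `abbbbacb` → no match
v. `ba` → no match
Total matched: 1

1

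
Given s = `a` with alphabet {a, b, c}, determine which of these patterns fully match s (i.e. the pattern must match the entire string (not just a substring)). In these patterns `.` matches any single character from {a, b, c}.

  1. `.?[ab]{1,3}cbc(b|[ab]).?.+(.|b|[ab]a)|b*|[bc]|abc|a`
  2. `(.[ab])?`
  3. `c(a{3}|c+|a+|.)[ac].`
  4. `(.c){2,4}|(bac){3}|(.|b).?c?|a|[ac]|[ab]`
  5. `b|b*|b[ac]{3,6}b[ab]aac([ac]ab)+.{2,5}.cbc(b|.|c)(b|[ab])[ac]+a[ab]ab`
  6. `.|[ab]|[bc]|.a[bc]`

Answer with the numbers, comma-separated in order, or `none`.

1 → match
2 → no match
3 → no match — must start with `c`
4 → match
5 → no match
6 → match

1, 4, 6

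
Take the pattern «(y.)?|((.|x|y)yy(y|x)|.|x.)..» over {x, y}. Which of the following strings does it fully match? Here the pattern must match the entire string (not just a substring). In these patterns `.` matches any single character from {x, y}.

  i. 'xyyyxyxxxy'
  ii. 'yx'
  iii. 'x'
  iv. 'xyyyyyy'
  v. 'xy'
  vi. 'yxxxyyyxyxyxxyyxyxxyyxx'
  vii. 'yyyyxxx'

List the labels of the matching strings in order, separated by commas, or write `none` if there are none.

ii

i → no match
ii → match
iii → no match
iv → no match
v → no match
vi → no match
vii → no match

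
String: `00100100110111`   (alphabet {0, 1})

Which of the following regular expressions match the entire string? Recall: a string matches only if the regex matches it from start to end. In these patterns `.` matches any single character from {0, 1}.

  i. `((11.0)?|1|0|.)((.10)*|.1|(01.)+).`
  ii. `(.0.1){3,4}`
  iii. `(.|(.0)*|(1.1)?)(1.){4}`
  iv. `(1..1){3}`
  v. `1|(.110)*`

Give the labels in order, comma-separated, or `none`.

i → match
ii → no match
iii → no match
iv → no match — must start with `1`
v → no match

i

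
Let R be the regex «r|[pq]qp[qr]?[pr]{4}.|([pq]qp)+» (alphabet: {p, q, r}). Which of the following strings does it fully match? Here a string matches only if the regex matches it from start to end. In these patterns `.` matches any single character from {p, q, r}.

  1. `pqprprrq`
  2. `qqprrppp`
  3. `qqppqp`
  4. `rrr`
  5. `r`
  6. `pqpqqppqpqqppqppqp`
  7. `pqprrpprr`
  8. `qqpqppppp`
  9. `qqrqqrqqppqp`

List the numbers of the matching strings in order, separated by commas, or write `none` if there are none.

1, 2, 3, 5, 6, 7, 8

1 → match
2 → match
3 → match
4 → no match
5 → match
6 → match
7 → match
8 → match
9 → no match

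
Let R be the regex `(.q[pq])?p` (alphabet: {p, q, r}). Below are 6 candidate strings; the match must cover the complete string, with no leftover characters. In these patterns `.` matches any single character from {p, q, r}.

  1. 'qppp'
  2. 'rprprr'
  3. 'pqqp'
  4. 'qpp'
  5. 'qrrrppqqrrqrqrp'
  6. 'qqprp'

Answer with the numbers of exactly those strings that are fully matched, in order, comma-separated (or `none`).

1. 'qppp' → no match
2. 'rprprr' → no match — must end with 'p'
3. 'pqqp' → match
4. 'qpp' → no match
5 → no match
6. 'qqprp' → no match

3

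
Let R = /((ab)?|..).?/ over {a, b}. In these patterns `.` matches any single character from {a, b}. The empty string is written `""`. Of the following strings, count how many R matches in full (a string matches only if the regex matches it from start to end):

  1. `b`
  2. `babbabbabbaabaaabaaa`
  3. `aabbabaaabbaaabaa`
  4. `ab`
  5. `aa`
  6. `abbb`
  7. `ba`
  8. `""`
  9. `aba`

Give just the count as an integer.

6

1 → match
2 → no match
3 → no match
4 → match
5 → match
6 → no match
7 → match
8 → match
9 → match
Total matched: 6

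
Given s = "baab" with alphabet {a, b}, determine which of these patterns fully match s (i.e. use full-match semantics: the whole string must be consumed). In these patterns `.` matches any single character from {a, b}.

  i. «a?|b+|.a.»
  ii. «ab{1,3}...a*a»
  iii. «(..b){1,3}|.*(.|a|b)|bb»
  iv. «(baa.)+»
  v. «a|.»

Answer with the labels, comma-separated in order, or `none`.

i → no match
ii → no match — must start with "ab"
iii → match
iv → match
v → no match

iii, iv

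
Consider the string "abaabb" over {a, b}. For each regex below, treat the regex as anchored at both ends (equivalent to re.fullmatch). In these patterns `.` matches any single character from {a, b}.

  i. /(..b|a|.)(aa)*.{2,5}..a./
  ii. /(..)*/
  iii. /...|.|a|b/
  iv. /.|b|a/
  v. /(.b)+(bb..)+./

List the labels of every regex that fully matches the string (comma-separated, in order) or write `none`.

ii

i → no match
ii → match
iii → no match
iv → no match
v → no match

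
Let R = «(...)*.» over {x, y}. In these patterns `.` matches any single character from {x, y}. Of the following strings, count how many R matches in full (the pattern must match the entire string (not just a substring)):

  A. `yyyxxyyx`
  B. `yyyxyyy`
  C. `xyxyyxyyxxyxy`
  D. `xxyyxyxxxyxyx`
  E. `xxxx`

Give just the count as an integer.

4

A → no match
B → match
C → match
D → match
E → match
Total matched: 4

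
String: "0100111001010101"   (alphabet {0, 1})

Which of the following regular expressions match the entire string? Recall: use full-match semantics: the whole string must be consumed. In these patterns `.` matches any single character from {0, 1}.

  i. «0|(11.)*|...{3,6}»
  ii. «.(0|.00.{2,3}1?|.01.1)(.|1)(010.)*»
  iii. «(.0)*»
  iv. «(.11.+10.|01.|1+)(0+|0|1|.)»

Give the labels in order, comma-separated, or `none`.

ii

i → no match
ii → match
iii → no match
iv → no match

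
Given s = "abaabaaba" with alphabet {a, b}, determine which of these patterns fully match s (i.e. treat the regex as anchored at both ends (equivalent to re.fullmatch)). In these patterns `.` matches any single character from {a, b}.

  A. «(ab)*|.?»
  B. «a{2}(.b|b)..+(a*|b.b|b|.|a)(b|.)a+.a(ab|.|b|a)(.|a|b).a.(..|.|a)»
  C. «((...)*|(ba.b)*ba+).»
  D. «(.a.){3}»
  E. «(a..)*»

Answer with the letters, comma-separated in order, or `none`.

E

A → no match
B → no match
C → no match
D → no match
E → match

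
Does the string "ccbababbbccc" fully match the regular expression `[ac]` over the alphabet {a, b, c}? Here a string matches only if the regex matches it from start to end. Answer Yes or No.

No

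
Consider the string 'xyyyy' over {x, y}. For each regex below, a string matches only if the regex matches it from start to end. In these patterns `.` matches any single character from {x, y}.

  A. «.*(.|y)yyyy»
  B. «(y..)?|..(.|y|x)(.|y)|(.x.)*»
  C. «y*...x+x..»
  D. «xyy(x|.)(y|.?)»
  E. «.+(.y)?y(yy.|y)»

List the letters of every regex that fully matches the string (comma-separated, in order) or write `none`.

A → match
B → no match
C → no match
D → match
E → match

A, D, E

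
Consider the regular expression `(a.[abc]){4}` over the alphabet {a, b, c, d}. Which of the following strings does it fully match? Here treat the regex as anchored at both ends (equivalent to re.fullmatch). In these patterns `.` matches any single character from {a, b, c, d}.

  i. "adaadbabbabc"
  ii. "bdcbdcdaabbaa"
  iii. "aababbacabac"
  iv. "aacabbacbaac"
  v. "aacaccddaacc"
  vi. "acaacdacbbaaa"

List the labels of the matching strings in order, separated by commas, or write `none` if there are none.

i, iv

i → match
ii → no match — must start with "a"
iii → no match
iv → match
v → no match
vi → no match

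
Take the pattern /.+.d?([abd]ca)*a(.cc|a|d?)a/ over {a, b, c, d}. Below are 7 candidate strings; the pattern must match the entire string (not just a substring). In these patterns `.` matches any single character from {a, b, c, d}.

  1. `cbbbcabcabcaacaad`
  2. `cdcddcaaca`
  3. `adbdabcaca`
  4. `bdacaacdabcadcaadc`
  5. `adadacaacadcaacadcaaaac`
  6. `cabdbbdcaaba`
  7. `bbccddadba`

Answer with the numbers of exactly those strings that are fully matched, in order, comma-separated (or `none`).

1 → no match — must end with `a`
2. `cdcddcaaca` → no match
3. `adbdabcaca` → no match
4 → no match — must end with `a`
5 → no match — must end with `a`
6. `cabdbbdcaaba` → no match
7. `bbccddadba` → no match

none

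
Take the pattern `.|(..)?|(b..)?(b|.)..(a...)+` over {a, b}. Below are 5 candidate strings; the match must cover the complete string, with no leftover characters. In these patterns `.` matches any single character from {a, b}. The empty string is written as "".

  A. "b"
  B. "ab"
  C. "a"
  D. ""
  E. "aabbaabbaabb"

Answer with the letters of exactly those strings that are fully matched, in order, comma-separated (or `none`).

A → match
B → match
C → match
D → match
E → no match

A, B, C, D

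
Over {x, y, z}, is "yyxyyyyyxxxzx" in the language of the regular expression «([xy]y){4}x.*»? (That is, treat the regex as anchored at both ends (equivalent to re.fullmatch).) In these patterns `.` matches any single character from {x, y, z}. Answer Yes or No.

Yes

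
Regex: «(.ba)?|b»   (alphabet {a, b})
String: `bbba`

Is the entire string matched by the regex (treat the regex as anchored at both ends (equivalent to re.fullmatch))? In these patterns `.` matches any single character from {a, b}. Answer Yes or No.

No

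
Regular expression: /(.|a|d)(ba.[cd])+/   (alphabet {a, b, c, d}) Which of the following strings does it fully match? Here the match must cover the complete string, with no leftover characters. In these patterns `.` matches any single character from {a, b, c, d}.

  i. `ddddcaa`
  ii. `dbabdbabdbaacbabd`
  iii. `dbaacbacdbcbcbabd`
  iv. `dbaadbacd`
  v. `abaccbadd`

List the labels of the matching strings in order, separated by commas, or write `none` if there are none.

ii, iv, v

i. `ddddcaa` → no match
ii → match
iii → no match
iv. `dbaadbacd` → match
v. `abaccbadd` → match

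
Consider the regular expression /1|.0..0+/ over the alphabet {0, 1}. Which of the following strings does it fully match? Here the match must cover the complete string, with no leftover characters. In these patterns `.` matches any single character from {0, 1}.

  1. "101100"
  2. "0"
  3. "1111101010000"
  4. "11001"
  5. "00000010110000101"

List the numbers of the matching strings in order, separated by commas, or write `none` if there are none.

1

1 → match
2 → no match
3 → no match
4 → no match
5 → no match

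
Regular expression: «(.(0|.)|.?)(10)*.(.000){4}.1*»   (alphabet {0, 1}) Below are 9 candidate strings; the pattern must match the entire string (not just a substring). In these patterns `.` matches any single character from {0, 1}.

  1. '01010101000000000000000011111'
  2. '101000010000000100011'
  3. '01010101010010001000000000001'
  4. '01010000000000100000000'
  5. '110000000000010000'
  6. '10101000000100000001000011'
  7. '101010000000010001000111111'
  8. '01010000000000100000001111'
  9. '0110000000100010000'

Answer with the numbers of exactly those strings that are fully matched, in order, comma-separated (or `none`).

1 → match
2 → match
3 → match
4 → match
5 → match
6 → match
7 → match
8 → match
9 → match

1, 2, 3, 4, 5, 6, 7, 8, 9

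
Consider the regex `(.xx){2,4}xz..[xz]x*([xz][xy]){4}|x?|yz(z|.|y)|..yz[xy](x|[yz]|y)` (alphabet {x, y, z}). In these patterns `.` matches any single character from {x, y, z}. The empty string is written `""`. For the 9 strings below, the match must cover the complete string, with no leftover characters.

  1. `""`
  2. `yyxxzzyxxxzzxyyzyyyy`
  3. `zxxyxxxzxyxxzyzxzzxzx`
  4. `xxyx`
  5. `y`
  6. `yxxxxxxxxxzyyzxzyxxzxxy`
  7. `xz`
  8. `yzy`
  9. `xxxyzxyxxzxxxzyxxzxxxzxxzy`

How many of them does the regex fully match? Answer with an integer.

1 → match
2 → no match
3 → no match
4 → no match
5 → no match
6 → match
7 → no match
8 → match
9 → no match
Total matched: 3

3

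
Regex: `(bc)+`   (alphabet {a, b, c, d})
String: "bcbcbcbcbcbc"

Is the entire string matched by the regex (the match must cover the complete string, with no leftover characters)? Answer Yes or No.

Yes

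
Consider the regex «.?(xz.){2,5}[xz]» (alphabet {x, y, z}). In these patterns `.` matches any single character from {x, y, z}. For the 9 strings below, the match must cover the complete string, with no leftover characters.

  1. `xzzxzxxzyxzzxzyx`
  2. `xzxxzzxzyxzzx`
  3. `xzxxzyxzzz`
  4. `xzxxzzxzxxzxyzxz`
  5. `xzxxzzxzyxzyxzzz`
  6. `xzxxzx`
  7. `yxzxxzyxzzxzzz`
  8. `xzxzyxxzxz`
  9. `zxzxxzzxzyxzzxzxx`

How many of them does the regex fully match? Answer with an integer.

6

1 → match
2 → match
3. `xzxxzyxzzz` → match
4 → no match
5 → match
6. `xzxxzx` → no match
7 → match
8. `xzxzyxxzxz` → no match
9 → match
Total matched: 6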